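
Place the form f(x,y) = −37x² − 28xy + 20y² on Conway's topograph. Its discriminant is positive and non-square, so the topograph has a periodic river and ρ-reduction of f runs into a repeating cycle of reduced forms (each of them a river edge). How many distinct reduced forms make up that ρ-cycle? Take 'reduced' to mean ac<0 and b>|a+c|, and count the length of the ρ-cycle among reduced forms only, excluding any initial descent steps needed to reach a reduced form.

D = 3744, ⌊√D⌋ = 61
descent: ρ → (20,28,-37)  [lands on river]
river: ρ → (-37,46,11)
river: ρ → (11,42,-45)
river: ρ → (-45,48,8)
river: ρ → (8,48,-45)
river: ρ → (-45,42,11)
river: ρ → (11,46,-37)
river: ρ → (-37,28,20)
river: ρ → (20,52,-13)
river: ρ → (-13,52,20)
ρ-cycle length = 10 (tail of 1 descent step not counted)

10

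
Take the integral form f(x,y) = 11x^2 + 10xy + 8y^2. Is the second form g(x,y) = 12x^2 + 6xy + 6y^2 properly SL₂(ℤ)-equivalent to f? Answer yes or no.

D₁ = -252, D₂ = -252
f: flip: (11,10,8)→(8,-10,11)
f: translate: b→6 (≡-10 mod 16), so (8,-10,11)→(8,6,9)
f: reduced (well bottom): (8,6,9) with a≤c, −a<b≤a
g: flip: (12,6,6)→(6,-6,12)
g: translate: b→6 (≡-6 mod 12), so (6,-6,12)→(6,6,12)
g: reduced (well bottom): (6,6,12) with a≤c, −a<b≤a
reduced forms (8, 6, 9) vs (6, 6, 12) ⇒ inequivalent

no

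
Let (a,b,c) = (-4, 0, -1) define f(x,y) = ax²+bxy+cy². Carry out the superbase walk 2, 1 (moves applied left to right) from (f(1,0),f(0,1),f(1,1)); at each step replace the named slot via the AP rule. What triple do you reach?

start (-4,-1,-5) = (f(1,0),f(0,1),f(1,1))
replace slot 2: 2·((-4)+(-5)) − (-1) = -17 → (-4,-17,-5)
replace slot 1: 2·((-17)+(-5)) − (-4) = -40 → (-40,-17,-5)

-40,-17,-5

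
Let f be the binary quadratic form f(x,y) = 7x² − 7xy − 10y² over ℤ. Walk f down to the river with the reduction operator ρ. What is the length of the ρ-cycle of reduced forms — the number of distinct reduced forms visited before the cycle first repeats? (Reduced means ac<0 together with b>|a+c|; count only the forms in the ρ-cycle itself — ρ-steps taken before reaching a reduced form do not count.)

D = 329, ⌊√D⌋ = 18
descent: ρ → (-10,7,7)  [lands on river]
river: ρ → (7,7,-10)
river: ρ → (-10,13,4)
river: ρ → (4,11,-13)
river: ρ → (-13,15,2)
river: ρ → (2,17,-5)
river: ρ → (-5,13,8)
river: ρ → (8,3,-10)
river: ρ → (-10,17,1)
river: ρ → (1,17,-10)
river: ρ → (-10,3,8)
river: ρ → (8,13,-5)
river: ρ → (-5,17,2)
river: ρ → (2,15,-13)
river: ρ → (-13,11,4)
river: ρ → (4,13,-10)
ρ-cycle length = 16 (tail of 1 descent step not counted)

16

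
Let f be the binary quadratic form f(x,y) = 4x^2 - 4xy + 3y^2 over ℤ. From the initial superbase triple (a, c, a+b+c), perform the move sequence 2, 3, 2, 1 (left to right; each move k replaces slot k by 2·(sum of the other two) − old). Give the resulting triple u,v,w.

start (4,3,3) = (f(1,0),f(0,1),f(1,1))
replace slot 2: 2·(4+3) − 3 = 11 → (4,11,3)
replace slot 3: 2·(4+11) − 3 = 27 → (4,11,27)
replace slot 2: 2·(4+27) − 11 = 51 → (4,51,27)
replace slot 1: 2·(51+27) − 4 = 152 → (152,51,27)

152,51,27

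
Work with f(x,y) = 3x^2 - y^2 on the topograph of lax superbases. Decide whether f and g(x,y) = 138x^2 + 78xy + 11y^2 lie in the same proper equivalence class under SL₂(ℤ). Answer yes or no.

D₁ = 12, D₂ = 12
river cycle of f (length 2): (-1, 2, 2), (2, 2, -1)
river cycle of g (length 2): (2, 2, -1), (-1, 2, 2)
cycles coincide ⇒ equivalent

yes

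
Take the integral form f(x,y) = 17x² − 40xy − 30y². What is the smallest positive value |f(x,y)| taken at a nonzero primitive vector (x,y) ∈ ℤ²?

descent: ρ → (-30,40,17)  [lands on river]
river: ρ → (17,28,-42)
river: ρ → (-42,56,3)
river: ρ → (3,58,-23)
river: ρ → (-23,34,27)
river: ρ → (27,20,-30)
closes: descent 1, river 6
min |a| on river = 3

3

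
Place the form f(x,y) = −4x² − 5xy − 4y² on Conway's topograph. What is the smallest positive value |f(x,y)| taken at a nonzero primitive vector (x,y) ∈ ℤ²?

translate: b→-3 (≡5 mod 8), so (4,5,4)→(4,-3,3)
flip: (4,-3,3)→(3,3,4)
reduced (well bottom): (3,3,4) with a≤c, −a<b≤a
well minimum |f| = |-3| = 3 (negative-definite)

3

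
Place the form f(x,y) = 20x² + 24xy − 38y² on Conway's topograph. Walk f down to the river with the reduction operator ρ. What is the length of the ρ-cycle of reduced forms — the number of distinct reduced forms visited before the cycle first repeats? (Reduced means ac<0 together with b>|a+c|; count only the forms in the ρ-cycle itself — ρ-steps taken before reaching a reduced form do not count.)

D = 3616, ⌊√D⌋ = 60
river: ρ → (-38,52,6)
river: ρ → (6,56,-20)
river: ρ → (-20,24,38)
river: ρ → (38,52,-6)
river: ρ → (-6,56,20)
river: ρ → (20,24,-38)
ρ-cycle length = 6 (tail of 0 descent steps not counted)

6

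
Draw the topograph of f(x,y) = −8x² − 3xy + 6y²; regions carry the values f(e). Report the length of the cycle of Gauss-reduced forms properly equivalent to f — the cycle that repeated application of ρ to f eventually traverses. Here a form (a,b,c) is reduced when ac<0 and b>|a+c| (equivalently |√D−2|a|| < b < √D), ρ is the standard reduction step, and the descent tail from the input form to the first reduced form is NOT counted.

D = 201, ⌊√D⌋ = 14
descent: ρ → (6,3,-8)  [lands on river]
river: ρ → (-8,13,1)
river: ρ → (1,13,-8)
river: ρ → (-8,3,6)
river: ρ → (6,9,-5)
river: ρ → (-5,11,4)
river: ρ → (4,13,-2)
river: ρ → (-2,11,10)
river: ρ → (10,9,-3)
river: ρ → (-3,9,10)
river: ρ → (10,11,-2)
river: ρ → (-2,13,4)
river: ρ → (4,11,-5)
river: ρ → (-5,9,6)
ρ-cycle length = 14 (tail of 1 descent step not counted)

14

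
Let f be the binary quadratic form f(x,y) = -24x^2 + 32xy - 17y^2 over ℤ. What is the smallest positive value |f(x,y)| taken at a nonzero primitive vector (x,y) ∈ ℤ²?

translate: b→16 (≡-32 mod 48), so (24,-32,17)→(24,16,9)
flip: (24,16,9)→(9,-16,24)
translate: b→2 (≡-16 mod 18), so (9,-16,24)→(9,2,17)
reduced (well bottom): (9,2,17) with a≤c, −a<b≤a
well minimum |f| = |-9| = 9 (negative-definite)

9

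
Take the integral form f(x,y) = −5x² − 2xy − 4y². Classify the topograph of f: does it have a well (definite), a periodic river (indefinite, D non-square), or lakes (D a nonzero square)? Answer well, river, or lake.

D = b²−4ac = (-2)² − 4·(-5)·(-4) = -76
D < 0 ⇒ definite ⇒ every region one sign ⇒ single well

well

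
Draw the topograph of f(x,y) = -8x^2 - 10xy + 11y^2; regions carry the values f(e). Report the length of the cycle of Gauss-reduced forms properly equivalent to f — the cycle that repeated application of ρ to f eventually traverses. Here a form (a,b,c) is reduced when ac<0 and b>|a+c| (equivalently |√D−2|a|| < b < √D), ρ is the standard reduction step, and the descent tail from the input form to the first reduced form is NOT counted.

D = 452, ⌊√D⌋ = 21
descent: ρ → (11,10,-8)  [lands on river]
river: ρ → (-8,6,13)
river: ρ → (13,20,-1)
river: ρ → (-1,20,13)
river: ρ → (13,6,-8)
river: ρ → (-8,10,11)
river: ρ → (11,12,-7)
river: ρ → (-7,16,7)
river: ρ → (7,12,-11)
river: ρ → (-11,10,8)
river: ρ → (8,6,-13)
river: ρ → (-13,20,1)
river: ρ → (1,20,-13)
river: ρ → (-13,6,8)
river: ρ → (8,10,-11)
river: ρ → (-11,12,7)
river: ρ → (7,16,-7)
river: ρ → (-7,12,11)
ρ-cycle length = 18 (tail of 1 descent step not counted)

18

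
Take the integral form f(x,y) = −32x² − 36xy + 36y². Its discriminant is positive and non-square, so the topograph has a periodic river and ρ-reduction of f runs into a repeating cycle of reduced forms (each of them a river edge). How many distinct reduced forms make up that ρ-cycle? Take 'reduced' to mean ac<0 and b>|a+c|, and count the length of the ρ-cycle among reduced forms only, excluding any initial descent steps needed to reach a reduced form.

D = 5904, ⌊√D⌋ = 76
descent: ρ → (36,36,-32)  [lands on river]
river: ρ → (-32,28,40)
river: ρ → (40,52,-20)
river: ρ → (-20,68,16)
river: ρ → (16,60,-36)
river: ρ → (-36,12,40)
river: ρ → (40,68,-8)
river: ρ → (-8,76,4)
river: ρ → (4,76,-8)
river: ρ → (-8,68,40)
river: ρ → (40,12,-36)
river: ρ → (-36,60,16)
river: ρ → (16,68,-20)
river: ρ → (-20,52,40)
river: ρ → (40,28,-32)
river: ρ → (-32,36,36)
ρ-cycle length = 16 (tail of 1 descent step not counted)

16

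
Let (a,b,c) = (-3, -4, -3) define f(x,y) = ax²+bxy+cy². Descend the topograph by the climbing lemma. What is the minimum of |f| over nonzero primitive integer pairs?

translate: b→-2 (≡4 mod 6), so (3,4,3)→(3,-2,2)
flip: (3,-2,2)→(2,2,3)
reduced (well bottom): (2,2,3) with a≤c, −a<b≤a
well minimum |f| = |-2| = 2 (negative-definite)

2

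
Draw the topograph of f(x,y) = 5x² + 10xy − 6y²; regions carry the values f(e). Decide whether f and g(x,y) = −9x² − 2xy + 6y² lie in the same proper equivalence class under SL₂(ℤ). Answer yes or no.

D₁ = 220, D₂ = 220
river cycle of f (length 4): (-6, 14, 1), (1, 14, -6), (-6, 10, 5), (5, 10, -6)
river cycle of g (length 4): (6, 14, -1), (-1, 14, 6), (6, 10, -5), (-5, 10, 6)
cycles differ ⇒ inequivalent

no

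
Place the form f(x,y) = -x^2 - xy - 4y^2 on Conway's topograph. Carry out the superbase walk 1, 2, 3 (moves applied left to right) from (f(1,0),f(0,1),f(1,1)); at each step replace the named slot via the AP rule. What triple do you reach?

start (-1,-4,-6) = (f(1,0),f(0,1),f(1,1))
replace slot 1: 2·((-4)+(-6)) − (-1) = -19 → (-19,-4,-6)
replace slot 2: 2·((-19)+(-6)) − (-4) = -46 → (-19,-46,-6)
replace slot 3: 2·((-19)+(-46)) − (-6) = -124 → (-19,-46,-124)

-19,-46,-124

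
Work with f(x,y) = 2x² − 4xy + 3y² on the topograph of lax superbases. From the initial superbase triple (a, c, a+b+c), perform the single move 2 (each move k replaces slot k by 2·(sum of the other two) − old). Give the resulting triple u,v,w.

start (2,3,1) = (f(1,0),f(0,1),f(1,1))
replace slot 2: 2·(2+1) − 3 = 3 → (2,3,1)

2,3,1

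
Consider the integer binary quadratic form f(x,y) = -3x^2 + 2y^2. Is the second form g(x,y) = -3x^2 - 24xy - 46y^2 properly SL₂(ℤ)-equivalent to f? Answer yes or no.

D₁ = 24, D₂ = 24
river cycle of f (length 2): (2, 4, -1), (-1, 4, 2)
river cycle of g (length 2): (2, 4, -1), (-1, 4, 2)
cycles coincide ⇒ equivalent

yes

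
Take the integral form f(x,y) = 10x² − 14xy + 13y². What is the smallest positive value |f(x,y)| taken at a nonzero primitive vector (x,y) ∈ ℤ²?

translate: b→6 (≡-14 mod 20), so (10,-14,13)→(10,6,9)
flip: (10,6,9)→(9,-6,10)
reduced (well bottom): (9,-6,10) with a≤c, −a<b≤a
well minimum = a = 9

9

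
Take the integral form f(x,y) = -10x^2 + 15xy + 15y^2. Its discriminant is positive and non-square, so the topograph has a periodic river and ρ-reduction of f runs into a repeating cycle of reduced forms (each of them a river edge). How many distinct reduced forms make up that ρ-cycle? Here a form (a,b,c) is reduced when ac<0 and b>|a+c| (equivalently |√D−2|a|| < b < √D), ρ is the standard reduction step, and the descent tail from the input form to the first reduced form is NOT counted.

D = 825, ⌊√D⌋ = 28
river: ρ → (15,15,-10)
river: ρ → (-10,25,5)
river: ρ → (5,25,-10)
river: ρ → (-10,15,15)
ρ-cycle length = 4 (tail of 0 descent steps not counted)

4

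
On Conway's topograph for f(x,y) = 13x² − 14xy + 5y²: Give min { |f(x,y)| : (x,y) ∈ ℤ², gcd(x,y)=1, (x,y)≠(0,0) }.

translate: b→12 (≡-14 mod 26), so (13,-14,5)→(13,12,4)
flip: (13,12,4)→(4,-12,13)
translate: b→4 (≡-12 mod 8), so (4,-12,13)→(4,4,5)
reduced (well bottom): (4,4,5) with a≤c, −a<b≤a
well minimum = a = 4

4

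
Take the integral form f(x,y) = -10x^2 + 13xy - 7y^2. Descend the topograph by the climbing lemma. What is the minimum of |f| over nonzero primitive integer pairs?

translate: b→7 (≡-13 mod 20), so (10,-13,7)→(10,7,4)
flip: (10,7,4)→(4,-7,10)
translate: b→1 (≡-7 mod 8), so (4,-7,10)→(4,1,7)
reduced (well bottom): (4,1,7) with a≤c, −a<b≤a
well minimum |f| = |-4| = 4 (negative-definite)

4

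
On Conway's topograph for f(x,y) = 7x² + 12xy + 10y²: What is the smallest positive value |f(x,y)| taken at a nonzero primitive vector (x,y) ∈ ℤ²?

translate: b→-2 (≡12 mod 14), so (7,12,10)→(7,-2,5)
flip: (7,-2,5)→(5,2,7)
reduced (well bottom): (5,2,7) with a≤c, −a<b≤a
well minimum = a = 5

5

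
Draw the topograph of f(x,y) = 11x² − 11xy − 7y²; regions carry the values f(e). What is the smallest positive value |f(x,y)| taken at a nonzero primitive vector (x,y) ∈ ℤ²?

descent: ρ → (-7,11,11)  [lands on river]
river: ρ → (11,11,-7)
river: ρ → (-7,17,5)
river: ρ → (5,13,-13)
river: ρ → (-13,13,5)
river: ρ → (5,17,-7)
closes: descent 1, river 6
min |a| on river = 5

5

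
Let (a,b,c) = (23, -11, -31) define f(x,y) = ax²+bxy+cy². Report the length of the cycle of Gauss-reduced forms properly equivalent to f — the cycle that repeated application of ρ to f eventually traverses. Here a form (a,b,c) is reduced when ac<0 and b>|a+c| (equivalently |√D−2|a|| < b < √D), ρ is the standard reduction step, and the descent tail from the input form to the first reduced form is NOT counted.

D = 2973, ⌊√D⌋ = 54
descent: ρ → (-31,11,23)  [lands on river]
river: ρ → (23,35,-19)
river: ρ → (-19,41,17)
river: ρ → (17,27,-33)
river: ρ → (-33,39,11)
river: ρ → (11,49,-13)
river: ρ → (-13,29,41)
river: ρ → (41,53,-1)
river: ρ → (-1,53,41)
river: ρ → (41,29,-13)
river: ρ → (-13,49,11)
river: ρ → (11,39,-33)
river: ρ → (-33,27,17)
river: ρ → (17,41,-19)
river: ρ → (-19,35,23)
river: ρ → (23,11,-31)
river: ρ → (-31,51,3)
river: ρ → (3,51,-31)
ρ-cycle length = 18 (tail of 1 descent step not counted)

18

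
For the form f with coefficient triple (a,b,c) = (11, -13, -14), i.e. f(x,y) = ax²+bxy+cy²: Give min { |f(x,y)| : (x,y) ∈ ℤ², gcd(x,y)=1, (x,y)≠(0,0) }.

descent: ρ → (-14,13,11)  [lands on river]
river: ρ → (11,9,-16)
river: ρ → (-16,23,4)
river: ρ → (4,25,-10)
river: ρ → (-10,15,14)
river: ρ → (14,13,-11)
river: ρ → (-11,9,16)
river: ρ → (16,23,-4)
river: ρ → (-4,25,10)
river: ρ → (10,15,-14)
closes: descent 1, river 10
min |a| on river = 4

4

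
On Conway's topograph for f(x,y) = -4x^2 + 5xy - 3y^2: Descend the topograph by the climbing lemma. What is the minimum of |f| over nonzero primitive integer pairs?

translate: b→3 (≡-5 mod 8), so (4,-5,3)→(4,3,2)
flip: (4,3,2)→(2,-3,4)
translate: b→1 (≡-3 mod 4), so (2,-3,4)→(2,1,3)
reduced (well bottom): (2,1,3) with a≤c, −a<b≤a
well minimum |f| = |-2| = 2 (negative-definite)

2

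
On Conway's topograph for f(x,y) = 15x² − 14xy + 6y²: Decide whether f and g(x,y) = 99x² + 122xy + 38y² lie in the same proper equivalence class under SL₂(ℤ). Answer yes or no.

D₁ = -164, D₂ = -164
f: flip: (15,-14,6)→(6,14,15)
f: translate: b→2 (≡14 mod 12), so (6,14,15)→(6,2,7)
f: reduced (well bottom): (6,2,7) with a≤c, −a<b≤a
g: translate: b→-76 (≡122 mod 198), so (99,122,38)→(99,-76,15)
g: flip: (99,-76,15)→(15,76,99)
g: translate: b→-14 (≡76 mod 30), so (15,76,99)→(15,-14,6)
g: flip: (15,-14,6)→(6,14,15)
g: translate: b→2 (≡14 mod 12), so (6,14,15)→(6,2,7)
g: reduced (well bottom): (6,2,7) with a≤c, −a<b≤a
reduced forms (6, 2, 7) vs (6, 2, 7) ⇒ equivalent

yes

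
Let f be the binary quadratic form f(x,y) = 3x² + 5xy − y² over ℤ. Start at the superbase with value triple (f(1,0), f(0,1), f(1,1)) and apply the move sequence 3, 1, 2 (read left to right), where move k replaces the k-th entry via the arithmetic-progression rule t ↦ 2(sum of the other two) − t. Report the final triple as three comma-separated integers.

start (3,-1,7) = (f(1,0),f(0,1),f(1,1))
replace slot 3: 2·(3+(-1)) − 7 = -3 → (3,-1,-3)
replace slot 1: 2·((-1)+(-3)) − 3 = -11 → (-11,-1,-3)
replace slot 2: 2·((-11)+(-3)) − (-1) = -27 → (-11,-27,-3)

-11,-27,-3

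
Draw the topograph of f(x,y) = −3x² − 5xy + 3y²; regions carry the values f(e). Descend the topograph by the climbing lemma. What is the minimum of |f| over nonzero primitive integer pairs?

descent: ρ → (3,5,-3)  [lands on river]
river: ρ → (-3,7,1)
river: ρ → (1,7,-3)
river: ρ → (-3,5,3)
river: ρ → (3,7,-1)
river: ρ → (-1,7,3)
closes: descent 1, river 6
min |a| on river = 1

1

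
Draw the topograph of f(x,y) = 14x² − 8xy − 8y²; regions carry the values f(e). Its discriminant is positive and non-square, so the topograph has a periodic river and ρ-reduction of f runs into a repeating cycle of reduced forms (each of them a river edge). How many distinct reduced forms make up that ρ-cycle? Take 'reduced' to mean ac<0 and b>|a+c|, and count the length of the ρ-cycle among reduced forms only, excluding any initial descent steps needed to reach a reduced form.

D = 512, ⌊√D⌋ = 22
descent: ρ → (-8,8,14)  [lands on river]
river: ρ → (14,20,-2)
river: ρ → (-2,20,14)
river: ρ → (14,8,-8)
ρ-cycle length = 4 (tail of 1 descent step not counted)

4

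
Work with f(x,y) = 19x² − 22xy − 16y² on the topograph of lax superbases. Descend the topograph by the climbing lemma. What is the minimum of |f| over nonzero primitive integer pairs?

descent: ρ → (-16,22,19)  [lands on river]
river: ρ → (19,16,-19)
river: ρ → (-19,22,16)
river: ρ → (16,10,-25)
river: ρ → (-25,40,1)
river: ρ → (1,40,-25)
river: ρ → (-25,10,16)
river: ρ → (16,22,-19)
river: ρ → (-19,16,19)
river: ρ → (19,22,-16)
river: ρ → (-16,10,25)
river: ρ → (25,40,-1)
river: ρ → (-1,40,25)
river: ρ → (25,10,-16)
closes: descent 1, river 14
min |a| on river = 1

1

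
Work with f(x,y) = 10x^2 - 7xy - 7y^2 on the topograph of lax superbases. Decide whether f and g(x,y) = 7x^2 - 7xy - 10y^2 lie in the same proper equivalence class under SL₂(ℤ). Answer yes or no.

D₁ = 329, D₂ = 329
river cycle of f (length 16): (-7, 7, 10), (10, 13, -4), (-4, 11, 13), (13, 15, -2), (-2, 17, 5), (5, 13, -8), (-8, 3, 10), (10, 17, -1), (-1, 17, 10), (10, 3, -8), … (6 more)
river cycle of g (length 16): (-10, 7, 7), (7, 7, -10), (-10, 13, 4), (4, 11, -13), (-13, 15, 2), (2, 17, -5), (-5, 13, 8), (8, 3, -10), (-10, 17, 1), (1, 17, -10), … (6 more)
cycles differ ⇒ inequivalent

no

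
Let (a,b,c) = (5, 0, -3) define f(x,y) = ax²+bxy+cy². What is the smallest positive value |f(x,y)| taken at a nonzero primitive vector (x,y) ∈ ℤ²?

descent: ρ → (-3,6,2)  [lands on river]
river: ρ → (2,6,-3)
closes: descent 1, river 2
min |a| on river = 2

2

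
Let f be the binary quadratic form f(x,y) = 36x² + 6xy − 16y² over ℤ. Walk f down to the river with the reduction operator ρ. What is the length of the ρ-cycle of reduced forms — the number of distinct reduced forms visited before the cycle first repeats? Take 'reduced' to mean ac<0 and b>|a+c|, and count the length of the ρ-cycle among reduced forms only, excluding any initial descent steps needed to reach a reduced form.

D = 2340, ⌊√D⌋ = 48
descent: ρ → (-16,26,26)  [lands on river]
river: ρ → (26,26,-16)
river: ρ → (-16,38,14)
river: ρ → (14,46,-4)
river: ρ → (-4,42,36)
river: ρ → (36,30,-10)
river: ρ → (-10,30,36)
river: ρ → (36,42,-4)
river: ρ → (-4,46,14)
river: ρ → (14,38,-16)
ρ-cycle length = 10 (tail of 1 descent step not counted)

10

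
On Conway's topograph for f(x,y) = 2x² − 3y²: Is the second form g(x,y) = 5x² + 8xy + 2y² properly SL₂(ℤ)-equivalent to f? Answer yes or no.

D₁ = 24, D₂ = 24
river cycle of f (length 2): (2, 4, -1), (-1, 4, 2)
river cycle of g (length 2): (2, 4, -1), (-1, 4, 2)
cycles coincide ⇒ equivalent

yes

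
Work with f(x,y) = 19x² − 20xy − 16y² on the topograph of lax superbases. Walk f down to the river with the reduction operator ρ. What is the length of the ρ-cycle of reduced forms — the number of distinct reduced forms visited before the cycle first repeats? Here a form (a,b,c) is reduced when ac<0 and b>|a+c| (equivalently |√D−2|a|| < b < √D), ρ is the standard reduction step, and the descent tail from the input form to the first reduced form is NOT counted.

D = 1616, ⌊√D⌋ = 40
descent: ρ → (-16,20,19)  [lands on river]
river: ρ → (19,18,-17)
river: ρ → (-17,16,20)
river: ρ → (20,24,-13)
river: ρ → (-13,28,16)
river: ρ → (16,36,-5)
river: ρ → (-5,34,23)
river: ρ → (23,12,-16)
ρ-cycle length = 8 (tail of 1 descent step not counted)

8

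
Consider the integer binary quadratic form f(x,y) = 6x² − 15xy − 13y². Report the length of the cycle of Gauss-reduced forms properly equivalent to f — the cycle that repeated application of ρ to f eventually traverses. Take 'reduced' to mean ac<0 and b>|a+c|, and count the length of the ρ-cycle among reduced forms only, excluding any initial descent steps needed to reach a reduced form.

D = 537, ⌊√D⌋ = 23
descent: ρ → (-13,15,6)  [lands on river]
river: ρ → (6,21,-4)
river: ρ → (-4,19,11)
river: ρ → (11,3,-12)
river: ρ → (-12,21,2)
river: ρ → (2,23,-1)
river: ρ → (-1,23,2)
river: ρ → (2,21,-12)
river: ρ → (-12,3,11)
river: ρ → (11,19,-4)
river: ρ → (-4,21,6)
river: ρ → (6,15,-13)
river: ρ → (-13,11,8)
river: ρ → (8,21,-3)
river: ρ → (-3,21,8)
river: ρ → (8,11,-13)
ρ-cycle length = 16 (tail of 1 descent step not counted)

16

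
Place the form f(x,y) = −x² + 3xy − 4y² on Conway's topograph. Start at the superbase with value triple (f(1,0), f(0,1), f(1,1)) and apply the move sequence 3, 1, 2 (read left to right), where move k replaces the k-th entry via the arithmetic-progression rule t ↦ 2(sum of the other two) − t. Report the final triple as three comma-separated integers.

start (-1,-4,-2) = (f(1,0),f(0,1),f(1,1))
replace slot 3: 2·((-1)+(-4)) − (-2) = -8 → (-1,-4,-8)
replace slot 1: 2·((-4)+(-8)) − (-1) = -23 → (-23,-4,-8)
replace slot 2: 2·((-23)+(-8)) − (-4) = -58 → (-23,-58,-8)

-23,-58,-8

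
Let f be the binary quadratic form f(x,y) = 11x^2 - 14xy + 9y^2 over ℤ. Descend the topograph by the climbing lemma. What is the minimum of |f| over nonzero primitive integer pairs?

translate: b→8 (≡-14 mod 22), so (11,-14,9)→(11,8,6)
flip: (11,8,6)→(6,-8,11)
translate: b→4 (≡-8 mod 12), so (6,-8,11)→(6,4,9)
reduced (well bottom): (6,4,9) with a≤c, −a<b≤a
well minimum = a = 6

6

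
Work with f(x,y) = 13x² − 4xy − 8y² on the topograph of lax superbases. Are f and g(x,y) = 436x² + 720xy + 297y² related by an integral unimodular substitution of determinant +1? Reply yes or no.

D₁ = 432, D₂ = 432
river cycle of f (length 8): (-8, 20, 1), (1, 20, -8), (-8, 12, 9), (9, 6, -11), (-11, 16, 4), (4, 16, -11), (-11, 6, 9), (9, 12, -8)
river cycle of g (length 8): (-8, 20, 1), (1, 20, -8), (-8, 12, 9), (9, 6, -11), (-11, 16, 4), (4, 16, -11), (-11, 6, 9), (9, 12, -8)
cycles coincide ⇒ equivalent

yes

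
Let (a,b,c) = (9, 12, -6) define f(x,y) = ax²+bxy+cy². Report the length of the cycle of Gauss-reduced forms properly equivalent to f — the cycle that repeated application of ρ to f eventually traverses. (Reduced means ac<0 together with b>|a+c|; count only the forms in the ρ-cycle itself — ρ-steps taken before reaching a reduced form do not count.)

D = 360, ⌊√D⌋ = 18
river: ρ → (-6,12,9)
river: ρ → (9,6,-9)
river: ρ → (-9,12,6)
river: ρ → (6,12,-9)
river: ρ → (-9,6,9)
river: ρ → (9,12,-6)
ρ-cycle length = 6 (tail of 0 descent steps not counted)

6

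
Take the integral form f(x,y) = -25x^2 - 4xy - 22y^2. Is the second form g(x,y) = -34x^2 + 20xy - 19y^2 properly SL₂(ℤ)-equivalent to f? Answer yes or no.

D₁ = -2184, D₂ = -2184
f is negative-definite; reduce −f:
−f: flip: (25,4,22)→(22,-4,25)
−f: reduced (well bottom): (22,-4,25) with a≤c, −a<b≤a
flip sign back: reduced form of f is (-22,4,-25)
g is negative-definite; reduce −g:
−g: flip: (34,-20,19)→(19,20,34)
−g: translate: b→-18 (≡20 mod 38), so (19,20,34)→(19,-18,33)
−g: reduced (well bottom): (19,-18,33) with a≤c, −a<b≤a
flip sign back: reduced form of g is (-19,18,-33)
reduced forms (-22, 4, -25) vs (-19, 18, -33) ⇒ inequivalent

no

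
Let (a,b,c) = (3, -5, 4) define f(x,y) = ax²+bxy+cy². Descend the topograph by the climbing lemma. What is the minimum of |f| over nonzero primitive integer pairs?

translate: b→1 (≡-5 mod 6), so (3,-5,4)→(3,1,2)
flip: (3,1,2)→(2,-1,3)
reduced (well bottom): (2,-1,3) with a≤c, −a<b≤a
well minimum = a = 2

2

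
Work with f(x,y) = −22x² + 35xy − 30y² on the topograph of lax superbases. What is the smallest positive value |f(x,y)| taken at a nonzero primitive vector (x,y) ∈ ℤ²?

translate: b→9 (≡-35 mod 44), so (22,-35,30)→(22,9,17)
flip: (22,9,17)→(17,-9,22)
reduced (well bottom): (17,-9,22) with a≤c, −a<b≤a
well minimum |f| = |-17| = 17 (negative-definite)

17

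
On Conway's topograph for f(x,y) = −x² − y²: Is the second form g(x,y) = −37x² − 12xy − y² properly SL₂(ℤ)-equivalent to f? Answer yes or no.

D₁ = -4, D₂ = -4
f is negative-definite; reduce −f:
−f: reduced (well bottom): (1,0,1) with a≤c, −a<b≤a
flip sign back: reduced form of f is (-1,0,-1)
g is negative-definite; reduce −g:
−g: flip: (37,12,1)→(1,-12,37)
−g: translate: b→0 (≡-12 mod 2), so (1,-12,37)→(1,0,1)
−g: reduced (well bottom): (1,0,1) with a≤c, −a<b≤a
flip sign back: reduced form of g is (-1,0,-1)
reduced forms (-1, 0, -1) vs (-1, 0, -1) ⇒ equivalent

yes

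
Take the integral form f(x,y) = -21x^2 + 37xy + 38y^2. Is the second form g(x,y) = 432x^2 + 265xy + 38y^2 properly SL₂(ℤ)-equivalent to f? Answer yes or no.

D₁ = 4561, D₂ = 4561
river cycle of f (length 214): (38, 39, -20), (-20, 41, 36), (36, 31, -25), (-25, 19, 42), (42, 65, -2), (-2, 67, 9), (9, 59, -30), (-30, 61, 7), (7, 65, -12), (-12, 55, 32), … (204 more)
river cycle of g (length 214): (38, 39, -20), (-20, 41, 36), (36, 31, -25), (-25, 19, 42), (42, 65, -2), (-2, 67, 9), (9, 59, -30), (-30, 61, 7), (7, 65, -12), (-12, 55, 32), … (204 more)
cycles coincide ⇒ equivalent

yes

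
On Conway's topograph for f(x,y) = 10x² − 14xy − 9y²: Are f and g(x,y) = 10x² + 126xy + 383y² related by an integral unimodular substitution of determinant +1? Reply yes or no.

D₁ = 556, D₂ = 556
river cycle of f (length 18): (-9, 14, 10), (10, 6, -13), (-13, 20, 3), (3, 22, -6), (-6, 14, 15), (15, 16, -5), (-5, 14, 18), (18, 22, -1), (-1, 22, 18), (18, 14, -5), … (8 more)
river cycle of g (length 18): (10, 6, -13), (-13, 20, 3), (3, 22, -6), (-6, 14, 15), (15, 16, -5), (-5, 14, 18), (18, 22, -1), (-1, 22, 18), (18, 14, -5), (-5, 16, 15), … (8 more)
cycles coincide ⇒ equivalent

yes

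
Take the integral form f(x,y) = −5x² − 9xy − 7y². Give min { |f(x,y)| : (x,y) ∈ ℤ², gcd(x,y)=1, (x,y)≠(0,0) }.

translate: b→-1 (≡9 mod 10), so (5,9,7)→(5,-1,3)
flip: (5,-1,3)→(3,1,5)
reduced (well bottom): (3,1,5) with a≤c, −a<b≤a
well minimum |f| = |-3| = 3 (negative-definite)

3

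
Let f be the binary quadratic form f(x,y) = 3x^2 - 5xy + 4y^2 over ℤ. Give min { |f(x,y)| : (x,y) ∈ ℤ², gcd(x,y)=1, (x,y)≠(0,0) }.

translate: b→1 (≡-5 mod 6), so (3,-5,4)→(3,1,2)
flip: (3,1,2)→(2,-1,3)
reduced (well bottom): (2,-1,3) with a≤c, −a<b≤a
well minimum = a = 2

2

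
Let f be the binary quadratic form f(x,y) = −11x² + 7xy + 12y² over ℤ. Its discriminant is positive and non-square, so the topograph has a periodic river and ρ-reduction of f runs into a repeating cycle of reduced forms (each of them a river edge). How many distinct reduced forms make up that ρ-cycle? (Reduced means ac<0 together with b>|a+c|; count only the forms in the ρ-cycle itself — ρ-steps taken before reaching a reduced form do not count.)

D = 577, ⌊√D⌋ = 24
river: ρ → (12,17,-6)
river: ρ → (-6,19,9)
river: ρ → (9,17,-8)
river: ρ → (-8,15,11)
river: ρ → (11,7,-12)
river: ρ → (-12,17,6)
river: ρ → (6,19,-9)
river: ρ → (-9,17,8)
river: ρ → (8,15,-11)
river: ρ → (-11,7,12)
ρ-cycle length = 10 (tail of 0 descent steps not counted)

10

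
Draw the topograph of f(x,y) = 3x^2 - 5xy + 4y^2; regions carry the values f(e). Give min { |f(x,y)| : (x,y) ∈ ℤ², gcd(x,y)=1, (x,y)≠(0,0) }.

translate: b→1 (≡-5 mod 6), so (3,-5,4)→(3,1,2)
flip: (3,1,2)→(2,-1,3)
reduced (well bottom): (2,-1,3) with a≤c, −a<b≤a
well minimum = a = 2

2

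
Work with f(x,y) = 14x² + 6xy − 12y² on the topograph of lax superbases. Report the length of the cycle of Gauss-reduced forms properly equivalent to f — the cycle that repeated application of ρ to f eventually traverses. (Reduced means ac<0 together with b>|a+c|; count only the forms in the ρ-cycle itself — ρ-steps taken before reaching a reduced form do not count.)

D = 708, ⌊√D⌋ = 26
river: ρ → (-12,18,8)
river: ρ → (8,14,-16)
river: ρ → (-16,18,6)
river: ρ → (6,18,-16)
river: ρ → (-16,14,8)
river: ρ → (8,18,-12)
river: ρ → (-12,6,14)
river: ρ → (14,22,-4)
river: ρ → (-4,26,2)
river: ρ → (2,26,-4)
river: ρ → (-4,22,14)
river: ρ → (14,6,-12)
ρ-cycle length = 12 (tail of 0 descent steps not counted)

12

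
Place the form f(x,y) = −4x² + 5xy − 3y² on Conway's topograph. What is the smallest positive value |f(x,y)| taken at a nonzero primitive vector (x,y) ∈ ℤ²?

translate: b→3 (≡-5 mod 8), so (4,-5,3)→(4,3,2)
flip: (4,3,2)→(2,-3,4)
translate: b→1 (≡-3 mod 4), so (2,-3,4)→(2,1,3)
reduced (well bottom): (2,1,3) with a≤c, −a<b≤a
well minimum |f| = |-2| = 2 (negative-definite)

2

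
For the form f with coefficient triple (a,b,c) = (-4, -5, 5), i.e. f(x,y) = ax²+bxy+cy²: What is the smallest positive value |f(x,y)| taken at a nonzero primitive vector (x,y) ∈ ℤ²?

descent: ρ → (5,5,-4)  [lands on river]
river: ρ → (-4,3,6)
river: ρ → (6,9,-1)
river: ρ → (-1,9,6)
river: ρ → (6,3,-4)
river: ρ → (-4,5,5)
closes: descent 1, river 6
min |a| on river = 1

1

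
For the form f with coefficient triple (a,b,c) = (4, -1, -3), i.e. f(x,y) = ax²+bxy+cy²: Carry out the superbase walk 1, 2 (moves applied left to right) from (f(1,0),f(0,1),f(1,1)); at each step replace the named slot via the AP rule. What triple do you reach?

start (4,-3,0) = (f(1,0),f(0,1),f(1,1))
replace slot 1: 2·((-3)+0) − 4 = -10 → (-10,-3,0)
replace slot 2: 2·((-10)+0) − (-3) = -17 → (-10,-17,0)

-10,-17,0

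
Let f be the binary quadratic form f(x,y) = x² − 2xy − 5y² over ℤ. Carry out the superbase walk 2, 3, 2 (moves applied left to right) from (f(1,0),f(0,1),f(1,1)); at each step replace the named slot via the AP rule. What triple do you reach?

start (1,-5,-6) = (f(1,0),f(0,1),f(1,1))
replace slot 2: 2·(1+(-6)) − (-5) = -5 → (1,-5,-6)
replace slot 3: 2·(1+(-5)) − (-6) = -2 → (1,-5,-2)
replace slot 2: 2·(1+(-2)) − (-5) = 3 → (1,3,-2)

1,3,-2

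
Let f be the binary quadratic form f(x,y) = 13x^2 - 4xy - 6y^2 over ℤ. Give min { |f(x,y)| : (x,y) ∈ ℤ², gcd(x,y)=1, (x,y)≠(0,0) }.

descent: ρ → (-6,16,3)  [lands on river]
river: ρ → (3,14,-11)
river: ρ → (-11,8,6)
river: ρ → (6,16,-3)
river: ρ → (-3,14,11)
river: ρ → (11,8,-6)
closes: descent 1, river 6
min |a| on river = 3

3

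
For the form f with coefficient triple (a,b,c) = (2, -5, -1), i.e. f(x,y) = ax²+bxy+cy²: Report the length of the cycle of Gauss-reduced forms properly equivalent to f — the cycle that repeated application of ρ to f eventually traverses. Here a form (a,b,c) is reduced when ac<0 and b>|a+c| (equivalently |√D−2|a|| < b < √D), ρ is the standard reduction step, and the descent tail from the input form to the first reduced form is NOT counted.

D = 33, ⌊√D⌋ = 5
descent: ρ → (-1,5,2)  [lands on river]
river: ρ → (2,3,-3)
river: ρ → (-3,3,2)
river: ρ → (2,5,-1)
ρ-cycle length = 4 (tail of 1 descent step not counted)

4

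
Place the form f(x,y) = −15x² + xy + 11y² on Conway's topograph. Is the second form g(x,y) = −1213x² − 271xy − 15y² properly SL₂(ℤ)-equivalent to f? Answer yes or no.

D₁ = 661, D₂ = 661
river cycle of f (length 22): (11, 21, -5), (-5, 19, 15), (15, 11, -9), (-9, 25, 1), (1, 25, -9), (-9, 11, 15), (15, 19, -5), (-5, 21, 11), (11, 23, -3), (-3, 25, 3), … (12 more)
river cycle of g (length 22): (11, 21, -5), (-5, 19, 15), (15, 11, -9), (-9, 25, 1), (1, 25, -9), (-9, 11, 15), (15, 19, -5), (-5, 21, 11), (11, 23, -3), (-3, 25, 3), … (12 more)
cycles coincide ⇒ equivalent

yes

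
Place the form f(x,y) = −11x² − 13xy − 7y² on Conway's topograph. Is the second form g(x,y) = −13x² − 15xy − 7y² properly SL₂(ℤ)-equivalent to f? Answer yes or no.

D₁ = -139, D₂ = -139
f is negative-definite; reduce −f:
−f: translate: b→-9 (≡13 mod 22), so (11,13,7)→(11,-9,5)
−f: flip: (11,-9,5)→(5,9,11)
−f: translate: b→-1 (≡9 mod 10), so (5,9,11)→(5,-1,7)
−f: reduced (well bottom): (5,-1,7) with a≤c, −a<b≤a
flip sign back: reduced form of f is (-5,1,-7)
g is negative-definite; reduce −g:
−g: translate: b→-11 (≡15 mod 26), so (13,15,7)→(13,-11,5)
−g: flip: (13,-11,5)→(5,11,13)
−g: translate: b→1 (≡11 mod 10), so (5,11,13)→(5,1,7)
−g: reduced (well bottom): (5,1,7) with a≤c, −a<b≤a
flip sign back: reduced form of g is (-5,-1,-7)
reduced forms (-5, 1, -7) vs (-5, -1, -7) ⇒ inequivalent

no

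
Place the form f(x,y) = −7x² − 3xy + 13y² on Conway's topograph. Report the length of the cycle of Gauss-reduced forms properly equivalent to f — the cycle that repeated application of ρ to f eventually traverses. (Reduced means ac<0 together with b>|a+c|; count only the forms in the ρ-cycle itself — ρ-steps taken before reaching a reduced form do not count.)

D = 373, ⌊√D⌋ = 19
descent: ρ → (13,3,-7)
descent: ρ → (-7,11,9)  [lands on river]
river: ρ → (9,7,-9)
river: ρ → (-9,11,7)
river: ρ → (7,17,-3)
river: ρ → (-3,19,1)
river: ρ → (1,19,-3)
river: ρ → (-3,17,7)
river: ρ → (7,11,-9)
river: ρ → (-9,7,9)
river: ρ → (9,11,-7)
river: ρ → (-7,17,3)
river: ρ → (3,19,-1)
river: ρ → (-1,19,3)
river: ρ → (3,17,-7)
ρ-cycle length = 14 (tail of 2 descent steps not counted)

14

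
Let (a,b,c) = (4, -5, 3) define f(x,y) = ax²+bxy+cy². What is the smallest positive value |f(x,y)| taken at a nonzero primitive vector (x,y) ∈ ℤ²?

translate: b→3 (≡-5 mod 8), so (4,-5,3)→(4,3,2)
flip: (4,3,2)→(2,-3,4)
translate: b→1 (≡-3 mod 4), so (2,-3,4)→(2,1,3)
reduced (well bottom): (2,1,3) with a≤c, −a<b≤a
well minimum = a = 2

2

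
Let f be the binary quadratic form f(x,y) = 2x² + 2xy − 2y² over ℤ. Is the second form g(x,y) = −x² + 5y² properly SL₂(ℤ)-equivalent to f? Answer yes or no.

D₁ = 20, D₂ = 20
river cycle of f (length 2): (-2, 2, 2), (2, 2, -2)
river cycle of g (length 2): (-1, 4, 1), (1, 4, -1)
cycles differ ⇒ inequivalent

no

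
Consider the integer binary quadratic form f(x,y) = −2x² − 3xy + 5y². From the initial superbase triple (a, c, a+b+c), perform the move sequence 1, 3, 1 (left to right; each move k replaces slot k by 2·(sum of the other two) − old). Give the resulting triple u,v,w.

start (-2,5,0) = (f(1,0),f(0,1),f(1,1))
replace slot 1: 2·(5+0) − (-2) = 12 → (12,5,0)
replace slot 3: 2·(12+5) − 0 = 34 → (12,5,34)
replace slot 1: 2·(5+34) − 12 = 66 → (66,5,34)

66,5,34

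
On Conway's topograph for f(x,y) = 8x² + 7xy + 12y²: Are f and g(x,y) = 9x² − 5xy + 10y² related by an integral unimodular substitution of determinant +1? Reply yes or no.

D₁ = -335, D₂ = -335
f: reduced (well bottom): (8,7,12) with a≤c, −a<b≤a
g: reduced (well bottom): (9,-5,10) with a≤c, −a<b≤a
reduced forms (8, 7, 12) vs (9, -5, 10) ⇒ inequivalent

no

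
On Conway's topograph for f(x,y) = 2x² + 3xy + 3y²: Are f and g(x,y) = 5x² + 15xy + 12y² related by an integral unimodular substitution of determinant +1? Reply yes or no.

D₁ = -15, D₂ = -15
f: translate: b→-1 (≡3 mod 4), so (2,3,3)→(2,-1,2)
f: flip: (2,-1,2)→(2,1,2)
f: reduced (well bottom): (2,1,2) with a≤c, −a<b≤a
g: translate: b→5 (≡15 mod 10), so (5,15,12)→(5,5,2)
g: flip: (5,5,2)→(2,-5,5)
g: translate: b→-1 (≡-5 mod 4), so (2,-5,5)→(2,-1,2)
g: flip: (2,-1,2)→(2,1,2)
g: reduced (well bottom): (2,1,2) with a≤c, −a<b≤a
reduced forms (2, 1, 2) vs (2, 1, 2) ⇒ equivalent

yes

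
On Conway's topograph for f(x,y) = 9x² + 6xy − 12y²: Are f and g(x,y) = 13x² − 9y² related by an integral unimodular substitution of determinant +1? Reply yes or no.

D₁ = 468, D₂ = 468
river cycle of f (length 10): (-12, 18, 3), (3, 18, -12), (-12, 6, 9), (9, 12, -9), (-9, 6, 12), (12, 18, -3), (-3, 18, 12), (12, 6, -9), (-9, 12, 9), (9, 6, -12)
river cycle of g (length 6): (-9, 18, 4), (4, 14, -17), (-17, 20, 1), (1, 20, -17), (-17, 14, 4), (4, 18, -9)
cycles differ ⇒ inequivalent

no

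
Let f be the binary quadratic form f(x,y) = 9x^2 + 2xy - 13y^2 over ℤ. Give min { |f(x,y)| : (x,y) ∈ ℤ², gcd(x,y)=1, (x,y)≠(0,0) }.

descent: ρ → (-13,-2,9)
descent: ρ → (9,20,-2)  [lands on river]
river: ρ → (-2,20,9)
river: ρ → (9,16,-6)
river: ρ → (-6,20,3)
river: ρ → (3,16,-18)
river: ρ → (-18,20,1)
river: ρ → (1,20,-18)
river: ρ → (-18,16,3)
river: ρ → (3,20,-6)
river: ρ → (-6,16,9)
closes: descent 2, river 10
min |a| on river = 1

1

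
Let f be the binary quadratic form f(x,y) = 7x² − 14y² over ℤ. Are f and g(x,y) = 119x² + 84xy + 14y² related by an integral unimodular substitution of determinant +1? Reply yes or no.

D₁ = 392, D₂ = 392
river cycle of f (length 2): (7, 14, -7), (-7, 14, 7)
river cycle of g (length 2): (-7, 14, 7), (7, 14, -7)
cycles coincide ⇒ equivalent

yes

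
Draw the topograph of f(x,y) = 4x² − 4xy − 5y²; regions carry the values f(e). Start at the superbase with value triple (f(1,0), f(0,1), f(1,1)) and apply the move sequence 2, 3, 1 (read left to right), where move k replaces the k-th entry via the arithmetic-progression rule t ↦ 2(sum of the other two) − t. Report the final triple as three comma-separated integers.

start (4,-5,-5) = (f(1,0),f(0,1),f(1,1))
replace slot 2: 2·(4+(-5)) − (-5) = 3 → (4,3,-5)
replace slot 3: 2·(4+3) − (-5) = 19 → (4,3,19)
replace slot 1: 2·(3+19) − 4 = 40 → (40,3,19)

40,3,19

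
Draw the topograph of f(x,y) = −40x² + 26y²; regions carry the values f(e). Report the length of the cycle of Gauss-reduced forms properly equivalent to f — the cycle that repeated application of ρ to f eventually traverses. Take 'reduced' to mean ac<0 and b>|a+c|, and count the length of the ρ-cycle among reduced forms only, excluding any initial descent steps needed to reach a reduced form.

D = 4160, ⌊√D⌋ = 64
descent: ρ → (26,52,-14)  [lands on river]
river: ρ → (-14,60,10)
river: ρ → (10,60,-14)
river: ρ → (-14,52,26)
ρ-cycle length = 4 (tail of 1 descent step not counted)

4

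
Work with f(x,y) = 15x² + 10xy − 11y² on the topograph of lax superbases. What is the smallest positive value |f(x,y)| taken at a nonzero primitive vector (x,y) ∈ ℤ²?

river: ρ → (-11,12,14)
river: ρ → (14,16,-9)
river: ρ → (-9,20,10)
river: ρ → (10,20,-9)
river: ρ → (-9,16,14)
river: ρ → (14,12,-11)
river: ρ → (-11,10,15)
river: ρ → (15,20,-6)
river: ρ → (-6,16,21)
river: ρ → (21,26,-1)
river: ρ → (-1,26,21)
river: ρ → (21,16,-6)
river: ρ → (-6,20,15)
river: ρ → (15,10,-11)
closes: descent 0, river 14
min |a| on river = 1

1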